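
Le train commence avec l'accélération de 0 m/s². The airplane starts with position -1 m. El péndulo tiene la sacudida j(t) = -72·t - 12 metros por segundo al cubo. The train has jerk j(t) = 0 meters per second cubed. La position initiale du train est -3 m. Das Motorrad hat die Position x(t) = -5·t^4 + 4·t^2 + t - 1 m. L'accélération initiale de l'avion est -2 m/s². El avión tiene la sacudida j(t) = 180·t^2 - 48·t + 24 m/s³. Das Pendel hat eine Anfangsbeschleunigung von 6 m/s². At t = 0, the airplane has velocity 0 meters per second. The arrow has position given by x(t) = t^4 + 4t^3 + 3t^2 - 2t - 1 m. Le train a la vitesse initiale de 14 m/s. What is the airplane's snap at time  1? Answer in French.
En partant du jerk j(t) = 180·t^2 - 48·t + 24, nous prenons 1 dérivée. En prenant d/dt de j(t), nous trouvons s(t) = 360·t - 48. Nous avons le snap s(t) = 360·t - 48. En substituant t = 1: s(1) = 312.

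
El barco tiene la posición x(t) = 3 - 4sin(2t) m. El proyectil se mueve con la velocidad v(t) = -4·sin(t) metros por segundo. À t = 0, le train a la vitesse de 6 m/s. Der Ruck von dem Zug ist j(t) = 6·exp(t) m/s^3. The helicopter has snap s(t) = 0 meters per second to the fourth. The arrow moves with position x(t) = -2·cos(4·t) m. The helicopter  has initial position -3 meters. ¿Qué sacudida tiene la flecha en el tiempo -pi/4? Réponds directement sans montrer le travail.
j(-pi/4) = 0.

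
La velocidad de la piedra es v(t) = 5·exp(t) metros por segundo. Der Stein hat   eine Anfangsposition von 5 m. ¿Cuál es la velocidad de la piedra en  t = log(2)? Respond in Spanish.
Tenemos la velocidad v(t) = 5·exp(t). Sustituyendo t = log(2): v(log(2)) = 10.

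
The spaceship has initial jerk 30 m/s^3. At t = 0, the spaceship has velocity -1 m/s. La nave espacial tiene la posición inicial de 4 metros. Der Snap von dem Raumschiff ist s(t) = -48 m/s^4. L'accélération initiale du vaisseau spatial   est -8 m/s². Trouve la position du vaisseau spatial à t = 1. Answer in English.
To solve this, we need to take 4 integrals of our snap equation s(t) = -48. The integral of snap, with j(0) = 30, gives jerk: j(t) = 30 - 48·t. Taking ∫j(t)dt and applying a(0) = -8, we find a(t) = -24·t^2 + 30·t - 8. The antiderivative of acceleration is velocity. Using v(0) = -1, we get v(t) = -8·t^3 + 15·t^2 - 8·t - 1. The integral of velocity is position. Using x(0) = 4, we get x(t) = -2·t^4 + 5·t^3 - 4·t^2 - t + 4. Using x(t) = -2·t^4 + 5·t^3 - 4·t^2 - t + 4 and substituting t = 1, we find x = 2.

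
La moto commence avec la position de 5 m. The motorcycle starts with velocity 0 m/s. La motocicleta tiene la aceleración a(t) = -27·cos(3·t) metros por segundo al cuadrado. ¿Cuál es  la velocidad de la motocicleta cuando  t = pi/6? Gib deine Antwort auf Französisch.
Pour résoudre ceci, nous devons prendre 1 intégrale de notre équation de l'accélération a(t) = -27·cos(3·t). La primitive de l'accélération, avec v(0) = 0, donne la vitesse: v(t) = -9·sin(3·t). Nous avons la vitesse v(t) = -9·sin(3·t). En substituant t = pi/6: v(pi/6) = -9.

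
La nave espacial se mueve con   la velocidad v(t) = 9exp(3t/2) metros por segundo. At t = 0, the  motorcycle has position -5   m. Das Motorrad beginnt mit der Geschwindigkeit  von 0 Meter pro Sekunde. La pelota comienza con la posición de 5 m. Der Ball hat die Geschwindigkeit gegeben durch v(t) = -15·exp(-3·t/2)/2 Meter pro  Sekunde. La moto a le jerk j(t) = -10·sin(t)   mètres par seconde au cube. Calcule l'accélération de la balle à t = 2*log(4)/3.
Pour résoudre ceci, nous devons prendre 1 dérivée de notre équation de la vitesse v(t) = -15·exp(-3·t/2)/2. En prenant d/dt de v(t), nous trouvons a(t) = 45·exp(-3·t/2)/4. En utilisant a(t) = 45·exp(-3·t/2)/4 et en substituant t = 2*log(4)/3, nous trouvons a = 45/16.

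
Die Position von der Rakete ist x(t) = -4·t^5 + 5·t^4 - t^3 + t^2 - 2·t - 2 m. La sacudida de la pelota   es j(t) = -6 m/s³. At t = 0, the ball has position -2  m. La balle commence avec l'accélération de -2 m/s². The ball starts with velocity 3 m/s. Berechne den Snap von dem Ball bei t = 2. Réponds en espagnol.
Partiendo de la sacudida j(t) = -6, tomamos 1 derivada. Derivando la sacudida, obtenemos el snap: s(t) = 0. Usando s(t) = 0 y sustituyendo t = 2, encontramos s = 0.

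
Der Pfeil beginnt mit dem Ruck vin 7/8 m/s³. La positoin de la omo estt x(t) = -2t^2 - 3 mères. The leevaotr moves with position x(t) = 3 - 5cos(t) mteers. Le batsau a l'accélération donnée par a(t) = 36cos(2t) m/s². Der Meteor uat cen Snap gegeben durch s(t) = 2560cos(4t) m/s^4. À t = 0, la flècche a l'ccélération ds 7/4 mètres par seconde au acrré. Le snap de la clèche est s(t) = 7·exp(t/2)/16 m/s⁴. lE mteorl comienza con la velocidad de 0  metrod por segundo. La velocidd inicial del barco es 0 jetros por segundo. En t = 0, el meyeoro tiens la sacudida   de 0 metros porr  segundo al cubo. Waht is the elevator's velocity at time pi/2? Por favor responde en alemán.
Ausgehend von der Position x(t) = 3 - 5·cos(t), nehmen wir 1 Ableitung. Mit d/dt von x(t) finden wir v(t) = 5·sin(t). Mit v(t) = 5·sin(t) und Einsetzen von t = pi/2, finden wir v = 5.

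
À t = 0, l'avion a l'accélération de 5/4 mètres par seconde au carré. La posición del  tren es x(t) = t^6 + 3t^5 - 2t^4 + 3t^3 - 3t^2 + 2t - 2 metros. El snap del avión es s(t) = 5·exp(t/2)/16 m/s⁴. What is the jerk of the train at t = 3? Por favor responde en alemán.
Wir müssen unsere Gleichung für die Position x(t) = t^6 + 3·t^5 - 2·t^4 + 3·t^3 - 3·t^2 + 2·t - 2 3-mal ableiten. Mit d/dt von x(t) finden wir v(t) = 6·t^5 + 15·t^4 - 8·t^3 + 9·t^2 - 6·t + 2. Mit d/dt von v(t) finden wir a(t) = 30·t^4 + 60·t^3 - 24·t^2 + 18·t - 6. Durch Ableiten von der Beschleunigung erhalten wir den Ruck: j(t) = 120·t^3 + 180·t^2 - 48·t + 18. Mit j(t) = 120·t^3 + 180·t^2 - 48·t + 18 und Einsetzen von t = 3, finden wir j = 4734.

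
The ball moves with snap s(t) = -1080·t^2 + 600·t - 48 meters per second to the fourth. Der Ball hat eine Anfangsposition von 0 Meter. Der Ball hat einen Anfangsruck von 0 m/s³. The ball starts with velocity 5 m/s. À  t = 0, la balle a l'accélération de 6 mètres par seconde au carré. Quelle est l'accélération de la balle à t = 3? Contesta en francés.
Nous devons intégrer notre équation du snap s(t) = -1080·t^2 + 600·t - 48 2 fois. En prenant ∫s(t)dt et en appliquant j(0) = 0, nous trouvons j(t) = 12·t·(-30·t^2 + 25·t - 4). En prenant ∫j(t)dt et en appliquant a(0) = 6, nous trouvons a(t) = -90·t^4 + 100·t^3 - 24·t^2 + 6. Nous avons l'accélération a(t) = -90·t^4 + 100·t^3 - 24·t^2 + 6. En substituant t = 3: a(3) = -4800.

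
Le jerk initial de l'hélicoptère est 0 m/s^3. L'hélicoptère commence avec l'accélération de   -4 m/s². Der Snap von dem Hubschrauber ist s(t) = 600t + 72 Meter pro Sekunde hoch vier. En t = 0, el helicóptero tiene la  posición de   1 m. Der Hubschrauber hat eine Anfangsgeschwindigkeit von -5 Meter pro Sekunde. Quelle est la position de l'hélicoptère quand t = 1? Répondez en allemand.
Ausgehend von dem Snap s(t) = 600·t + 72, nehmen wir 4 Integrale. Mit ∫s(t)dt und Anwendung von j(0) = 0, finden wir j(t) = 12·t·(25·t + 6). Das Integral von dem Ruck, mit a(0) = -4, ergibt die Beschleunigung: a(t) = 100·t^3 + 36·t^2 - 4. Das Integral von der Beschleunigung, mit v(0) = -5, ergibt die Geschwindigkeit: v(t) = 25·t^4 + 12·t^3 - 4·t - 5. Mit ∫v(t)dt und Anwendung von x(0) = 1, finden wir x(t) = 5·t^5 + 3·t^4 - 2·t^2 - 5·t + 1. Wir haben die Position x(t) = 5·t^5 + 3·t^4 - 2·t^2 - 5·t + 1. Durch Einsetzen von t = 1: x(1) = 2.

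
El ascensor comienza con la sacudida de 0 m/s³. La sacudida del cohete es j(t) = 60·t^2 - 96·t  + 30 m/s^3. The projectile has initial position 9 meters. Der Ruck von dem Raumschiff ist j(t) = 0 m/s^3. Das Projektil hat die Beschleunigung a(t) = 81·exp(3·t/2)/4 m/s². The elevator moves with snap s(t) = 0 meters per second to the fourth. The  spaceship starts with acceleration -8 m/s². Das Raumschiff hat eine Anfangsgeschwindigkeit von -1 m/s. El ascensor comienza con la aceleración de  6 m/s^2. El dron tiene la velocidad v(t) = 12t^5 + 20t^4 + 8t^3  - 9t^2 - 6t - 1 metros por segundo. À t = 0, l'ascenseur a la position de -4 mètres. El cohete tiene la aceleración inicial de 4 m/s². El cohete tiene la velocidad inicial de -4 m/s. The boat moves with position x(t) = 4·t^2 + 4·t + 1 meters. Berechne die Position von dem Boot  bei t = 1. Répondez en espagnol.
Usando x(t) = 4·t^2 + 4·t + 1 y sustituyendo t = 1, encontramos x = 9.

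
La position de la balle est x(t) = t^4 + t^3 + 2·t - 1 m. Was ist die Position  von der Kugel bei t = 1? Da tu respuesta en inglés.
We have position x(t) = t^4 + t^3 + 2·t - 1. Substituting t = 1: x(1) = 3.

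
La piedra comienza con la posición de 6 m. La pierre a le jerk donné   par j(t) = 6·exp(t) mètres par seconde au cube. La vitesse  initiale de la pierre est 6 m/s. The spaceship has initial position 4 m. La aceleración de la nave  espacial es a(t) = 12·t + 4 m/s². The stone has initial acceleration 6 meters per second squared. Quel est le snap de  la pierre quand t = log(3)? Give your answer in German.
Ausgehend von dem Ruck j(t) = 6·exp(t), nehmen wir 1 Ableitung. Durch Ableiten von dem Ruck erhalten wir den Snap: s(t) = 6·exp(t). Mit s(t) = 6·exp(t) und Einsetzen von t = log(3), finden wir s = 18.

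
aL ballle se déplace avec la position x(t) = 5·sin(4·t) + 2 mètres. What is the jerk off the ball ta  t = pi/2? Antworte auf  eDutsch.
Um dies zu lösen, müssen wir 3 Ableitungen unserer Gleichung für die Position x(t) = 5·sin(4·t) + 2 nehmen. Durch Ableiten von der Position erhalten wir die Geschwindigkeit: v(t) = 20·cos(4·t). Die Ableitung von der Geschwindigkeit ergibt die Beschleunigung: a(t) = -80·sin(4·t). Die Ableitung von der Beschleunigung ergibt den Ruck: j(t) = -320·cos(4·t). Aus der Gleichung für den Ruck j(t) = -320·cos(4·t), setzen wir t = pi/2 ein und erhalten j = -320.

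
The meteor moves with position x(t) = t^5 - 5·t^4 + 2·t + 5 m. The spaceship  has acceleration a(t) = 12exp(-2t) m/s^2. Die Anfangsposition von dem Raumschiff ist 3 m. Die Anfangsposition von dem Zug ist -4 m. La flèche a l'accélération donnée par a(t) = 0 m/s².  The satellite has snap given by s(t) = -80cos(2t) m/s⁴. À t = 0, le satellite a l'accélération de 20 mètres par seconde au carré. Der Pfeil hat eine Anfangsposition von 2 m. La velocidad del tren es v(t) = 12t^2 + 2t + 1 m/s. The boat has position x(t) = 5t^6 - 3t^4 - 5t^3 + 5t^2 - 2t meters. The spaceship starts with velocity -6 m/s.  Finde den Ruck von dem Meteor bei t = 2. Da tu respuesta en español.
Partiendo de la posición x(t) = t^5 - 5·t^4 + 2·t + 5, tomamos 3 derivadas. Tomando d/dt de x(t), encontramos v(t) = 5·t^4 - 20·t^3 + 2. La derivada de la velocidad da la aceleración: a(t) = 20·t^3 - 60·t^2. La derivada de la aceleración da la sacudida: j(t) = 60·t^2 - 120·t. De la ecuación de la sacudida j(t) = 60·t^2 - 120·t, sustituimos t = 2 para obtener j = 0.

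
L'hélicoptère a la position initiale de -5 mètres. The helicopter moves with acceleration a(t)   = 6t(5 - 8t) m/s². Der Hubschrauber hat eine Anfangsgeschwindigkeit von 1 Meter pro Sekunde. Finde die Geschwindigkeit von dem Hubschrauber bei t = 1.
Ausgehend von der Beschleunigung a(t) = 6·t·(5 - 8·t), nehmen wir 1 Stammfunktion. Das Integral von der Beschleunigung ist die Geschwindigkeit. Mit v(0) = 1 erhalten wir v(t) = -16·t^3 + 15·t^2 + 1. Mit v(t) = -16·t^3 + 15·t^2 + 1 und Einsetzen von t = 1, finden wir v = 0.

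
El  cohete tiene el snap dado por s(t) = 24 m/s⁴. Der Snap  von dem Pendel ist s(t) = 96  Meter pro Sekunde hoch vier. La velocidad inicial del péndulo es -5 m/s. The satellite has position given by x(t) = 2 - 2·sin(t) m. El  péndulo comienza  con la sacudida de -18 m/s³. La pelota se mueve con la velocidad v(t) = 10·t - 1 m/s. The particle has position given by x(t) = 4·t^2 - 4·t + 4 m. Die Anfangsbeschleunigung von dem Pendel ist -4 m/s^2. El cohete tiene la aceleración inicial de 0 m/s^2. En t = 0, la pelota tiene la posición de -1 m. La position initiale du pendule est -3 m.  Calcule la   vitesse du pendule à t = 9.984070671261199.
Nous devons trouver la primitive de notre équation du snap s(t) = 96 3 fois. En prenant ∫s(t)dt et en appliquant j(0) = -18, nous trouvons j(t) = 96·t - 18. L'intégrale du jerk, avec a(0) = -4, donne l'accélération: a(t) = 48·t^2 - 18·t - 4. En prenant ∫a(t)dt et en appliquant v(0) = -5, nous trouvons v(t) = 16·t^3 - 9·t^2 - 4·t - 5. En utilisant v(t) = 16·t^3 - 9·t^2 - 4·t - 5 et en substituant t = 9.984070671261199, nous trouvons v = 14981.5896670654.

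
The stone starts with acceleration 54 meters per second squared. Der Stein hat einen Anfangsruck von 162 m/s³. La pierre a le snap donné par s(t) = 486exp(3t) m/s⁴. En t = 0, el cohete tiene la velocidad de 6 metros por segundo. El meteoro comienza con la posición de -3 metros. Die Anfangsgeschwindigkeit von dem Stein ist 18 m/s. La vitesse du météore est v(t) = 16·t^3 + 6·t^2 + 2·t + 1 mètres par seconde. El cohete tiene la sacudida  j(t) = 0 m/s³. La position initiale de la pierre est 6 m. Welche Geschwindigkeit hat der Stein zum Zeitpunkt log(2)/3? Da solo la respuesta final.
Bei t = log(2)/3, v = 36.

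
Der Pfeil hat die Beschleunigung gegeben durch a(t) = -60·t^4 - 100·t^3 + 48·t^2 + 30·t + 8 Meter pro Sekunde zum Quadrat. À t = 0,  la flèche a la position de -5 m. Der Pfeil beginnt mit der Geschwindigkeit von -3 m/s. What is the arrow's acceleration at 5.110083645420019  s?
Using a(t) = -60·t^4 - 100·t^3 + 48·t^2 + 30·t + 8 and substituting t = 5.110083645420019, we find a = -52842.3987164190.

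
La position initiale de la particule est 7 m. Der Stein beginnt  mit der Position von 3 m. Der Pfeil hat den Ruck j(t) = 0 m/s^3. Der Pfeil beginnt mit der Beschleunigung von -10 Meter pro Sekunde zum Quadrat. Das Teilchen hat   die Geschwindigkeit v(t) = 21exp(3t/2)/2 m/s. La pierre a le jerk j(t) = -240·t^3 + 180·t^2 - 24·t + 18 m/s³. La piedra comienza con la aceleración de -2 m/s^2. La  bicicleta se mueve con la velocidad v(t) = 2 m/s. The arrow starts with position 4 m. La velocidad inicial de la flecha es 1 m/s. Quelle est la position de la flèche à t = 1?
En partant du jerk j(t) = 0, nous prenons 3 intégrales. En prenant ∫j(t)dt et en appliquant a(0) = -10, nous trouvons a(t) = -10. En intégrant l'accélération et en utilisant la condition initiale v(0) = 1, nous obtenons v(t) = 1 - 10·t. En prenant ∫v(t)dt et en appliquant x(0) = 4, nous trouvons x(t) = -5·t^2 + t + 4. Nous avons la position x(t) = -5·t^2 + t + 4. En substituant t = 1: x(1) = 0.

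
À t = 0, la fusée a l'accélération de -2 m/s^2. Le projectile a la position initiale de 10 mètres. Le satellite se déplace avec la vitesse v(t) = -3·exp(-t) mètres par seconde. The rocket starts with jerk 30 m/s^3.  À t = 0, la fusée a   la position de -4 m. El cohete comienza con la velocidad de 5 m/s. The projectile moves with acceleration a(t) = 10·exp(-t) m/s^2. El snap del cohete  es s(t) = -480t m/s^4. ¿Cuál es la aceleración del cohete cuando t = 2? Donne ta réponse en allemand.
Um dies zu lösen, müssen wir 2 Stammfunktionen unserer Gleichung für den Snap s(t) = -480·t finden. Das Integral von dem Snap ist der Ruck. Mit j(0) = 30 erhalten wir j(t) = 30 - 240·t^2. Das Integral von dem Ruck, mit a(0) = -2, ergibt die Beschleunigung: a(t) = -80·t^3 + 30·t - 2. Aus der Gleichung für die Beschleunigung a(t) = -80·t^3 + 30·t - 2, setzen wir t = 2 ein und erhalten a = -582.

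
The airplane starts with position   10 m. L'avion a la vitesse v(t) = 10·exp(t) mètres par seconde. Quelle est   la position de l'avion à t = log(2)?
En partant de la vitesse v(t) = 10·exp(t), nous prenons 1 intégrale. L'intégrale de la vitesse est la position. En utilisant x(0) = 10, nous obtenons x(t) = 10·exp(t). En utilisant x(t) = 10·exp(t) et en substituant t = log(2), nous trouvons x = 20.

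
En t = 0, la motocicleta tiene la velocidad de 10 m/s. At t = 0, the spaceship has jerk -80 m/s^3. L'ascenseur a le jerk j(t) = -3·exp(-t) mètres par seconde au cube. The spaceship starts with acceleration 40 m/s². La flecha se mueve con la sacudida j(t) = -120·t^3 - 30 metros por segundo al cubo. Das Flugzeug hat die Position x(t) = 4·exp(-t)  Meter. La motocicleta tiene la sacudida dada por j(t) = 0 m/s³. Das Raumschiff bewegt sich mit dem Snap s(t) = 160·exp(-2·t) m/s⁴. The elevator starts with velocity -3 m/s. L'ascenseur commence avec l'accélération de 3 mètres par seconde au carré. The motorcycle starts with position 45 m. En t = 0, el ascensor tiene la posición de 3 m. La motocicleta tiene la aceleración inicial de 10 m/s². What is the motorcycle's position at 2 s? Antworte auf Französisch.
Nous devons trouver l'intégrale de notre équation du jerk j(t) = 0 3 fois. L'intégrale du jerk, avec a(0) = 10, donne l'accélération: a(t) = 10. L'intégrale de l'accélération est la vitesse. En utilisant v(0) = 10, nous obtenons v(t) = 10·t + 10. La primitive de la vitesse est la position. En utilisant x(0) = 45, nous obtenons x(t) = 5·t^2 + 10·t + 45. En utilisant x(t) = 5·t^2 + 10·t + 45 et en substituant t = 2, nous trouvons x = 85.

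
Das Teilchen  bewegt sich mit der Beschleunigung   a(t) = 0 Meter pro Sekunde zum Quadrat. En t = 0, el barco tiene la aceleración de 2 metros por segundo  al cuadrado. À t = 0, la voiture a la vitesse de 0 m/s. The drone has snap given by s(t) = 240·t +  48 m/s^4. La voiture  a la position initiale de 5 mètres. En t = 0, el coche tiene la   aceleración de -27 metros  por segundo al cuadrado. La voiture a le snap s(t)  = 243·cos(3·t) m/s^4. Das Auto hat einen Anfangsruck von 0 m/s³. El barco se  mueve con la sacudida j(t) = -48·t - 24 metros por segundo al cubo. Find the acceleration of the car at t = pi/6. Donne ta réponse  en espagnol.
Debemos encontrar la integral de nuestra ecuación del snap s(t) = 243·cos(3·t) 2 veces. Tomando ∫s(t)dt y aplicando j(0) = 0, encontramos j(t) = 81·sin(3·t). Integrando la sacudida y usando la condición inicial a(0) = -27, obtenemos a(t) = -27·cos(3·t). Usando a(t) = -27·cos(3·t) y sustituyendo t = pi/6, encontramos a = 0.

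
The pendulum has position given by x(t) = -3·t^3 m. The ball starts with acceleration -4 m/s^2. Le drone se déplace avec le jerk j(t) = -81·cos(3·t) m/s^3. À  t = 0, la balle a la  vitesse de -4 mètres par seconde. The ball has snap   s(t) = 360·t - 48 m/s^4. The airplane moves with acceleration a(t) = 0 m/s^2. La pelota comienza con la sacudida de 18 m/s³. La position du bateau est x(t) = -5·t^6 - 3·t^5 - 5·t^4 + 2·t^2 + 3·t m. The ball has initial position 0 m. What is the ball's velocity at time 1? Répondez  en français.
Pour résoudre ceci, nous devons prendre 3 intégrales de notre équation du snap s(t) = 360·t - 48. La primitive du snap, avec j(0) = 18, donne le jerk: j(t) = 180·t^2 - 48·t + 18. La primitive du jerk est l'accélération. En utilisant a(0) = -4, nous obtenons a(t) = 60·t^3 - 24·t^2 + 18·t - 4. La primitive de l'accélération est la vitesse. En utilisant v(0) = -4, nous obtenons v(t) = 15·t^4 - 8·t^3 + 9·t^2 - 4·t - 4. Nous avons la vitesse v(t) = 15·t^4 - 8·t^3 + 9·t^2 - 4·t - 4. En substituant t = 1: v(1) = 8.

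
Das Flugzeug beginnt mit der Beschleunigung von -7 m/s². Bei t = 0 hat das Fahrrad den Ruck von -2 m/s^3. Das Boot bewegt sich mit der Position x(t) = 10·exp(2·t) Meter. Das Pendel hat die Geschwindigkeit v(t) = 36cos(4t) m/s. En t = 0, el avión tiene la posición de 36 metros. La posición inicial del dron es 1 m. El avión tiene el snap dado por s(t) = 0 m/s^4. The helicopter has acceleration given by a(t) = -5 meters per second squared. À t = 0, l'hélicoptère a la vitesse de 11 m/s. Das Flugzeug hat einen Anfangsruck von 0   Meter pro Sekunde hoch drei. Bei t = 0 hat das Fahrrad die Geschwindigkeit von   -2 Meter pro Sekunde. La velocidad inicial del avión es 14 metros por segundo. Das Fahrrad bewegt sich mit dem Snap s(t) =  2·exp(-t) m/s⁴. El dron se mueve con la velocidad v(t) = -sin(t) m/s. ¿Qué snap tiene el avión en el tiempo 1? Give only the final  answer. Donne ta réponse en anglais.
s(1) = 0.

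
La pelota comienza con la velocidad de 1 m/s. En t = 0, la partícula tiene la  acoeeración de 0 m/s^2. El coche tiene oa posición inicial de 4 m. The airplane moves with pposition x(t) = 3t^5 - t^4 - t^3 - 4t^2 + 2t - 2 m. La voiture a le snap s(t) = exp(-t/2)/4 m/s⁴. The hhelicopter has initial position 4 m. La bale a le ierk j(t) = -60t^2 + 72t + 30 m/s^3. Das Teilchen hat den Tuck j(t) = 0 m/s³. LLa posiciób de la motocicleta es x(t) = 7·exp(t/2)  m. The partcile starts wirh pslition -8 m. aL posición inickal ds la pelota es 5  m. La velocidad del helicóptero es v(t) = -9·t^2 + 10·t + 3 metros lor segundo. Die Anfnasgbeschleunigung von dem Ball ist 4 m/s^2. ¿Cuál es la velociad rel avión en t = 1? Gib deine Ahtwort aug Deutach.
Ausgehend von der Position x(t) = 3·t^5 - t^4 - t^3 - 4·t^2 + 2·t - 2, nehmen wir 1 Ableitung. Die Ableitung von der Position ergibt die Geschwindigkeit: v(t) = 15·t^4 - 4·t^3 - 3·t^2 - 8·t + 2. Mit v(t) = 15·t^4 - 4·t^3 - 3·t^2 - 8·t + 2 und Einsetzen von t = 1, finden wir v = 2.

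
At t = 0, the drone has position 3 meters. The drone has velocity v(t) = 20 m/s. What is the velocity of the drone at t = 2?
We have velocity v(t) = 20. Substituting t = 2: v(2) = 20.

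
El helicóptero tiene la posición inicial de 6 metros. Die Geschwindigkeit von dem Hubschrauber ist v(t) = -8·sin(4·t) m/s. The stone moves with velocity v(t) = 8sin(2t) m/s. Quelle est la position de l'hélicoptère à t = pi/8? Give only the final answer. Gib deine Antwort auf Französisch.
La position à t = pi/8 est x = 4.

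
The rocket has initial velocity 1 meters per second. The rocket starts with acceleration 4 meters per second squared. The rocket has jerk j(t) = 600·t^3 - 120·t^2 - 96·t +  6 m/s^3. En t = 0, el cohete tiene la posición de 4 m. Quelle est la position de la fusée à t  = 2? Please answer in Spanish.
Para resolver esto, necesitamos tomar 3 integrales de nuestra ecuación de la sacudida j(t) = 600·t^3 - 120·t^2 - 96·t + 6. La integral de la sacudida, con a(0) = 4, da la aceleración: a(t) = 150·t^4 - 40·t^3 - 48·t^2 + 6·t + 4. La antiderivada de la aceleración, con v(0) = 1, da la velocidad: v(t) = 30·t^5 - 10·t^4 - 16·t^3 + 3·t^2 + 4·t + 1. Tomando ∫v(t)dt y aplicando x(0) = 4, encontramos x(t) = 5·t^6 - 2·t^5 - 4·t^4 + t^3 + 2·t^2 + t + 4. De la ecuación de la posición x(t) = 5·t^6 - 2·t^5 - 4·t^4 + t^3 + 2·t^2 + t + 4, sustituimos t = 2 para obtener x = 214.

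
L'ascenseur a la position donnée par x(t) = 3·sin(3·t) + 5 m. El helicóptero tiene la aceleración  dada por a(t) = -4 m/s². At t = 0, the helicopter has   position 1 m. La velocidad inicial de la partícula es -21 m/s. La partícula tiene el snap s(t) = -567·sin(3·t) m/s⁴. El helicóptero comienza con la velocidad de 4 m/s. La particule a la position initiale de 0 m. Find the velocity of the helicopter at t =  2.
To solve this, we need to take 1 antiderivative of our acceleration equation a(t) = -4. Integrating acceleration and using the initial condition v(0) = 4, we get v(t) = 4 - 4·t. From the given velocity equation v(t) = 4 - 4·t, we substitute t = 2 to get v = -4.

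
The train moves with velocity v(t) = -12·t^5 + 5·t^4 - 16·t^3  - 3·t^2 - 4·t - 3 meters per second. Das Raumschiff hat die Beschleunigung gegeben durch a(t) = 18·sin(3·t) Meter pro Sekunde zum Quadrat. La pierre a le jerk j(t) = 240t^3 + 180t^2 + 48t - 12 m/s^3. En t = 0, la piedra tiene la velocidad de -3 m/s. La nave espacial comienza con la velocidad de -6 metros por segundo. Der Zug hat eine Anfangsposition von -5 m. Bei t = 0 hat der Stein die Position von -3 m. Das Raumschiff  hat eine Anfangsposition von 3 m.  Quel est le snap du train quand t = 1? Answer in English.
Starting from velocity v(t) = -12·t^5 + 5·t^4 - 16·t^3 - 3·t^2 - 4·t - 3, we take 3 derivatives. Taking d/dt of v(t), we find a(t) = -60·t^4 + 20·t^3 - 48·t^2 - 6·t - 4. Taking d/dt of a(t), we find j(t) = -240·t^3 + 60·t^2 - 96·t - 6. Taking d/dt of j(t), we find s(t) = -720·t^2 + 120·t - 96. From the given snap equation s(t) = -720·t^2 + 120·t - 96, we substitute t = 1 to get s = -696.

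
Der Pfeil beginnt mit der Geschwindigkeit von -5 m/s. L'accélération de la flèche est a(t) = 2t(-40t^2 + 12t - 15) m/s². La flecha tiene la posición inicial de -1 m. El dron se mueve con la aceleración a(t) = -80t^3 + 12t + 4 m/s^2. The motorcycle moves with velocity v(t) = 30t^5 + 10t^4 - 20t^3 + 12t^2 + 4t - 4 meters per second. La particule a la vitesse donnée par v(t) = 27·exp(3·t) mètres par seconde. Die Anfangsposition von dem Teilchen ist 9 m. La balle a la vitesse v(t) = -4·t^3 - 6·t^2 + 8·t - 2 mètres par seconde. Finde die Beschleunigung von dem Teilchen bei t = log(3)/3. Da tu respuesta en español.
Partiendo de la velocidad v(t) = 27·exp(3·t), tomamos 1 derivada. Derivando la velocidad, obtenemos la aceleración: a(t) = 81·exp(3·t). Tenemos la aceleración a(t) = 81·exp(3·t). Sustituyendo t = log(3)/3: a(log(3)/3) = 243.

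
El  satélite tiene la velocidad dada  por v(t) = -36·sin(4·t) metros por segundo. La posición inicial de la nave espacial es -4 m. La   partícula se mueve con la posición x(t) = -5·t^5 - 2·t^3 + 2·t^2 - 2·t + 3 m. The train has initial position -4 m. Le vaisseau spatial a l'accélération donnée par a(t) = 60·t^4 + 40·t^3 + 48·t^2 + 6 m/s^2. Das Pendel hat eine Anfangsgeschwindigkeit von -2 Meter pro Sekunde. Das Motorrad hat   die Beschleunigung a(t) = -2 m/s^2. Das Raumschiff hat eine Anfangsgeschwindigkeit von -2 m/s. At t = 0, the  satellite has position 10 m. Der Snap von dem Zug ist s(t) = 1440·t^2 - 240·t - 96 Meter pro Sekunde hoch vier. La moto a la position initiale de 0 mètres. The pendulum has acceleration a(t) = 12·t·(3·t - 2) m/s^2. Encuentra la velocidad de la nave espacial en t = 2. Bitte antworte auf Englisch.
To solve this, we need to take 1 integral of our acceleration equation a(t) = 60·t^4 + 40·t^3 + 48·t^2 + 6. Taking ∫a(t)dt and applying v(0) = -2, we find v(t) = 12·t^5 + 10·t^4 + 16·t^3 + 6·t - 2. We have velocity v(t) = 12·t^5 + 10·t^4 + 16·t^3 + 6·t - 2. Substituting t = 2: v(2) = 682.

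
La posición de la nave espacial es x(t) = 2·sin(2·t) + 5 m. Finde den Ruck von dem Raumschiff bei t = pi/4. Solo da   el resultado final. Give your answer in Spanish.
La sacudida en t = pi/4 es j = 0.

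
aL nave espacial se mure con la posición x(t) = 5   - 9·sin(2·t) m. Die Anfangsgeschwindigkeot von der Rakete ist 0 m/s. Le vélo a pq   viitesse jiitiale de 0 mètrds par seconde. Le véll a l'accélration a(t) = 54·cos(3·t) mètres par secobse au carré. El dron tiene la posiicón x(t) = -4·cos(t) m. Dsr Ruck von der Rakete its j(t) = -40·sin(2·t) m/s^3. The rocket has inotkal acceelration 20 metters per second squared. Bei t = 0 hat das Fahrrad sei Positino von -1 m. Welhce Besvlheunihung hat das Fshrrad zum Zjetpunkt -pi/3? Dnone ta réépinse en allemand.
Mit a(t) = 54·cos(3·t) und Einsetzen von t = -pi/3, finden wir a = -54.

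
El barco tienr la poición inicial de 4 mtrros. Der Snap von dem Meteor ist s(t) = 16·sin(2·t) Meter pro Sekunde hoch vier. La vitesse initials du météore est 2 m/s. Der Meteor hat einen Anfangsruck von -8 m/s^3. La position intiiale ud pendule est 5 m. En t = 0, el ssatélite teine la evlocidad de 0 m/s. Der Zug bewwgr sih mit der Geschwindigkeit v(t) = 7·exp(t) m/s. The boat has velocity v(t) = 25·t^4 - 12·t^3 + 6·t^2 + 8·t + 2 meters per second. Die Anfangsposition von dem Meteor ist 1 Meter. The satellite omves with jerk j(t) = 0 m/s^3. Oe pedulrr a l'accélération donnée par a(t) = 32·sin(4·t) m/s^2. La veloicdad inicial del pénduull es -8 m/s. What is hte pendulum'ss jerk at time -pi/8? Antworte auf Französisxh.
En partant de l'accélération a(t) = 32·sin(4·t), nous prenons 1 dérivée. En dérivant l'accélération, nous obtenons le jerk: j(t) = 128·cos(4·t). Nous avons le jerk j(t) = 128·cos(4·t). En substituant t = -pi/8: j(-pi/8) = 0.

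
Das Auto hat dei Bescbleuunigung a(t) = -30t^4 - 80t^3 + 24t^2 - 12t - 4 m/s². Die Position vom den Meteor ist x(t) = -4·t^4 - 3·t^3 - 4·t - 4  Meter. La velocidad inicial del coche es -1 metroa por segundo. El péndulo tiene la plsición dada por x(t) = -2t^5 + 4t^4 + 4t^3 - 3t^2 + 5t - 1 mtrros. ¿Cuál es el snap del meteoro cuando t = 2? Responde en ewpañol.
Debemos derivar nuestra ecuación de la posición x(t) = -4·t^4 - 3·t^3 - 4·t - 4 4 veces. Tomando d/dt de x(t), encontramos v(t) = -16·t^3 - 9·t^2 - 4. Derivando la velocidad, obtenemos la aceleración: a(t) = -48·t^2 - 18·t. La derivada de la aceleración da la sacudida: j(t) = -96·t - 18. La derivada de la sacudida da el snap: s(t) = -96. De la ecuación del snap s(t) = -96, sustituimos t = 2 para obtener s = -96.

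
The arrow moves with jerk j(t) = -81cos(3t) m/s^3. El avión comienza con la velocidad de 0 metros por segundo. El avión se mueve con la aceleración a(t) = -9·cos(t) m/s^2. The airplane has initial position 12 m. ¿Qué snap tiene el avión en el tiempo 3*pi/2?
Para resolver esto, necesitamos tomar 2 derivadas de nuestra ecuación de la aceleración a(t) = -9·cos(t). Derivando la aceleración, obtenemos la sacudida: j(t) = 9·sin(t). La derivada de la sacudida da el snap: s(t) = 9·cos(t). Usando s(t) = 9·cos(t) y sustituyendo t = 3*pi/2, encontramos s = 0.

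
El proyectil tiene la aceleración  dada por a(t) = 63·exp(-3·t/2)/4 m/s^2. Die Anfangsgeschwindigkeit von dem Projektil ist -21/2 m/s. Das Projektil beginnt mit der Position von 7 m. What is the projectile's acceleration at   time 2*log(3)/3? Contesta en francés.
De l'équation de l'accélération a(t) = 63·exp(-3·t/2)/4, nous substituons t = 2*log(3)/3 pour obtenir a = 21/4.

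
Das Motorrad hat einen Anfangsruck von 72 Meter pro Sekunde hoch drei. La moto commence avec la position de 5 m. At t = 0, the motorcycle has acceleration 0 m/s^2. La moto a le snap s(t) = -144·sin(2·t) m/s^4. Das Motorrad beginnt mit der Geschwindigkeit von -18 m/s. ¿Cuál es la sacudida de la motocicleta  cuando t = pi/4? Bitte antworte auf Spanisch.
Partiendo del snap s(t) = -144·sin(2·t), tomamos 1 antiderivada. La antiderivada del snap, con j(0) = 72, da la sacudida: j(t) = 72·cos(2·t). Tenemos la sacudida j(t) = 72·cos(2·t). Sustituyendo t = pi/4: j(pi/4) = 0.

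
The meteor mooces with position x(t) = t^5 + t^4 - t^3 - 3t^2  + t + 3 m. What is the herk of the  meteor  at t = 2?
To solve this, we need to take 3 derivatives of our position equation x(t) = t^5 + t^4 - t^3 - 3·t^2 + t + 3. Taking d/dt of x(t), we find v(t) = 5·t^4 + 4·t^3 - 3·t^2 - 6·t + 1. Differentiating velocity, we get acceleration: a(t) = 20·t^3 + 12·t^2 - 6·t - 6. The derivative of acceleration gives jerk: j(t) = 60·t^2 + 24·t - 6. Using j(t) = 60·t^2 + 24·t - 6 and substituting t = 2, we find j = 282.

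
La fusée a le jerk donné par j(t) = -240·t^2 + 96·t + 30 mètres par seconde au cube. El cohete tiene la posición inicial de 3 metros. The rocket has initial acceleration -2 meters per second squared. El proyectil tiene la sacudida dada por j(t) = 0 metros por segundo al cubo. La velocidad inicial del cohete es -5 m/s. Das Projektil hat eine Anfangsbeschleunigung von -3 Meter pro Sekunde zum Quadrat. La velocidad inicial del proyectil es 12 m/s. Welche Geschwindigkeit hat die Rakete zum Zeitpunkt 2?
Wir müssen unsere Gleichung für den Ruck j(t) = -240·t^2 + 96·t + 30 2-mal integrieren. Das Integral von dem Ruck ist die Beschleunigung. Mit a(0) = -2 erhalten wir a(t) = -80·t^3 + 48·t^2 + 30·t - 2. Mit ∫a(t)dt und Anwendung von v(0) = -5, finden wir v(t) = -20·t^4 + 16·t^3 + 15·t^2 - 2·t - 5. Mit v(t) = -20·t^4 + 16·t^3 + 15·t^2 - 2·t - 5 und Einsetzen von t = 2, finden wir v = -141.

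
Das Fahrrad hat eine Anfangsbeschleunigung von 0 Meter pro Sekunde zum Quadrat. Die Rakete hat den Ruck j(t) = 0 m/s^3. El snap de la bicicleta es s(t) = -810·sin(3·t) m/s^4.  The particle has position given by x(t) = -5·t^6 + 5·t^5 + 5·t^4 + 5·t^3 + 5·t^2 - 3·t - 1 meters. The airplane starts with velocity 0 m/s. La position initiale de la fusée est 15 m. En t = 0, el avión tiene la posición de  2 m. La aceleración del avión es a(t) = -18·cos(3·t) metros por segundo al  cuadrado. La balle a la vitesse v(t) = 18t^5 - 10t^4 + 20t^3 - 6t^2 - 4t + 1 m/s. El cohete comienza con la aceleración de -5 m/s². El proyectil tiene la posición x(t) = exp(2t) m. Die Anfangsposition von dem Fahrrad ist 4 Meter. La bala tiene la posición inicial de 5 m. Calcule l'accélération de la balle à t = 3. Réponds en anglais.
We must differentiate our velocity equation v(t) = 18·t^5 - 10·t^4 + 20·t^3 - 6·t^2 - 4·t + 1 1 time. Taking d/dt of v(t), we find a(t) = 90·t^4 - 40·t^3 + 60·t^2 - 12·t - 4. Using a(t) = 90·t^4 - 40·t^3 + 60·t^2 - 12·t - 4 and substituting t = 3, we find a = 6710.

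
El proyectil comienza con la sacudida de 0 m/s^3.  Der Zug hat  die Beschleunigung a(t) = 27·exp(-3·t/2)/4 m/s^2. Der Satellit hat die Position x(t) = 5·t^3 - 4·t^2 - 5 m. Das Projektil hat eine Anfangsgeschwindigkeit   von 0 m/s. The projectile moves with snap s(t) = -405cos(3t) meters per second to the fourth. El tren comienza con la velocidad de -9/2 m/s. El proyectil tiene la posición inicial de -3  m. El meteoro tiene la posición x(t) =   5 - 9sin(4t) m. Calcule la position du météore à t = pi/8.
Nous avons la position x(t) = 5 - 9·sin(4·t). En substituant t = pi/8: x(pi/8) = -4.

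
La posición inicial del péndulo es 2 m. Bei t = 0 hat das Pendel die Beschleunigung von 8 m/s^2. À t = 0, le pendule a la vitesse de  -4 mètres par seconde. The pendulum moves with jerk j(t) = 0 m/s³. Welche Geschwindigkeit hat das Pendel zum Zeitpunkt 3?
Wir müssen unsere Gleichung für den Ruck j(t) = 0 2-mal integrieren. Das Integral von dem Ruck, mit a(0) = 8, ergibt die Beschleunigung: a(t) = 8. Mit ∫a(t)dt und Anwendung von v(0) = -4, finden wir v(t) = 8·t - 4. Aus der Gleichung für die Geschwindigkeit v(t) = 8·t - 4, setzen wir t = 3 ein und erhalten v = 20.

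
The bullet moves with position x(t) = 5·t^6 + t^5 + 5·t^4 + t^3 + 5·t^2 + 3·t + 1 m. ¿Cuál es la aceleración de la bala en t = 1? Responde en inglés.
Starting from position x(t) = 5·t^6 + t^5 + 5·t^4 + t^3 + 5·t^2 + 3·t + 1, we take 2 derivatives. Differentiating position, we get velocity: v(t) = 30·t^5 + 5·t^4 + 20·t^3 + 3·t^2 + 10·t + 3. Taking d/dt of v(t), we find a(t) = 150·t^4 + 20·t^3 + 60·t^2 + 6·t + 10. Using a(t) = 150·t^4 + 20·t^3 + 60·t^2 + 6·t + 10 and substituting t = 1, we find a = 246.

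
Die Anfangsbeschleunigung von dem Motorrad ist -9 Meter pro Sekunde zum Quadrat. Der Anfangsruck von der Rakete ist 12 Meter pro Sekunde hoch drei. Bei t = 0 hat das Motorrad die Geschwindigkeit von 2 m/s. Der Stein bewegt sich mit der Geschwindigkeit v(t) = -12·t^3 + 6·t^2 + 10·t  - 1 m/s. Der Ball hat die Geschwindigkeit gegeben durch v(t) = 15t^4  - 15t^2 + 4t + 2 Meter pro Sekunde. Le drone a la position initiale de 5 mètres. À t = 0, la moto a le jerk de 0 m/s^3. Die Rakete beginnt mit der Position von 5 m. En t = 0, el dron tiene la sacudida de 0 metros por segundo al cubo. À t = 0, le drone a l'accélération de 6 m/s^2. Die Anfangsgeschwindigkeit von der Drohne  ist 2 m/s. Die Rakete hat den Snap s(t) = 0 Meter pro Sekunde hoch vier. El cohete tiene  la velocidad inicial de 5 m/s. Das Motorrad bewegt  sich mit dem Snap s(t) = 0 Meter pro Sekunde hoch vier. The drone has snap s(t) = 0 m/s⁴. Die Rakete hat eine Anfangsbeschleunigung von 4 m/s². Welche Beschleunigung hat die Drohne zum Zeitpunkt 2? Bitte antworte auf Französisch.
Nous devons trouver l'intégrale de notre équation du snap s(t) = 0 2 fois. En prenant ∫s(t)dt et en appliquant j(0) = 0, nous trouvons j(t) = 0. En intégrant le jerk et en utilisant la condition initiale a(0) = 6, nous obtenons a(t) = 6. De l'équation de l'accélération a(t) = 6, nous substituons t = 2 pour obtenir a = 6.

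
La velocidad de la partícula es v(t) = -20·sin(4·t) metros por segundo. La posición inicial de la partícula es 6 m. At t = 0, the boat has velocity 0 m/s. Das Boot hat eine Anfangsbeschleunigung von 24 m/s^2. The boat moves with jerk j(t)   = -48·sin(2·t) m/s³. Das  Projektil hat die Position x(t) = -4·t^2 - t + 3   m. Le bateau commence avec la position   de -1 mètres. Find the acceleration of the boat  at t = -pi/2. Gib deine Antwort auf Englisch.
To solve this, we need to take 1 antiderivative of our jerk equation j(t) = -48·sin(2·t). Finding the antiderivative of j(t) and using a(0) = 24: a(t) = 24·cos(2·t). We have acceleration a(t) = 24·cos(2·t). Substituting t = -pi/2: a(-pi/2) = -24.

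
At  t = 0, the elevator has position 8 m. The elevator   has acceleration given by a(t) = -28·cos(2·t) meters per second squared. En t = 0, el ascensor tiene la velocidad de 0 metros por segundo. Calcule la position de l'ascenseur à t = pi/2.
Pour résoudre ceci, nous devons prendre 2 primitives de notre équation de l'accélération a(t) = -28·cos(2·t). En prenant ∫a(t)dt et en appliquant v(0) = 0, nous trouvons v(t) = -14·sin(2·t). En intégrant la vitesse et en utilisant la condition initiale x(0) = 8, nous obtenons x(t) = 7·cos(2·t) + 1. De l'équation de la position x(t) = 7·cos(2·t) + 1, nous substituons t = pi/2 pour obtenir x = -6.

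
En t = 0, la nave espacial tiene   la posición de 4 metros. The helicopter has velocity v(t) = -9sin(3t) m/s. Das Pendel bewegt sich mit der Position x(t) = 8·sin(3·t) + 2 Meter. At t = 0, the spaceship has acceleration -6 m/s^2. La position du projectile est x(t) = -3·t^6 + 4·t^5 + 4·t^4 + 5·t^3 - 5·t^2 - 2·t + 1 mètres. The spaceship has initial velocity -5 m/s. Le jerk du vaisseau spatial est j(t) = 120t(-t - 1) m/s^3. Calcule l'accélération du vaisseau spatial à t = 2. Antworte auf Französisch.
Nous devons trouver la primitive de notre équation du jerk j(t) = 120·t·(-t - 1) 1 fois. En prenant ∫j(t)dt et en appliquant a(0) = -6, nous trouvons a(t) = -40·t^3 - 60·t^2 - 6. Nous avons l'accélération a(t) = -40·t^3 - 60·t^2 - 6. En substituant t = 2: a(2) = -566.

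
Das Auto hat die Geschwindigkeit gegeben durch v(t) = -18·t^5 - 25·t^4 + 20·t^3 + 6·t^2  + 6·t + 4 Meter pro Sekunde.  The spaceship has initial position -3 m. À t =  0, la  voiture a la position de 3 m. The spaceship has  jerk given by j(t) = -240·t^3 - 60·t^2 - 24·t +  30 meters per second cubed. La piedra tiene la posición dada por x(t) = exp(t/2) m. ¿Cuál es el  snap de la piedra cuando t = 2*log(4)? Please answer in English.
To solve this, we need to take 4 derivatives of our position equation x(t) = exp(t/2). Taking d/dt of x(t), we find v(t) = exp(t/2)/2. The derivative of velocity gives acceleration: a(t) = exp(t/2)/4. Differentiating acceleration, we get jerk: j(t) = exp(t/2)/8. The derivative of jerk gives snap: s(t) = exp(t/2)/16. Using s(t) = exp(t/2)/16 and substituting t = 2*log(4), we find s = 1/4.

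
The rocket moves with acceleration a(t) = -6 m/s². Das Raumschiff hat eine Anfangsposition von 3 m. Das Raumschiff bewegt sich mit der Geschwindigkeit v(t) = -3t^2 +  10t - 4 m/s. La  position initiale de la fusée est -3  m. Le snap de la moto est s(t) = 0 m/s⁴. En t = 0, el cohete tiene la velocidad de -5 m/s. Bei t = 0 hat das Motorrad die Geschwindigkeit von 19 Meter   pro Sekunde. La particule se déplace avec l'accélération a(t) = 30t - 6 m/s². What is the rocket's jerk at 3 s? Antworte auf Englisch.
Starting from acceleration a(t) = -6, we take 1 derivative. The derivative of acceleration gives jerk: j(t) = 0. Using j(t) = 0 and substituting t = 3, we find j = 0.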